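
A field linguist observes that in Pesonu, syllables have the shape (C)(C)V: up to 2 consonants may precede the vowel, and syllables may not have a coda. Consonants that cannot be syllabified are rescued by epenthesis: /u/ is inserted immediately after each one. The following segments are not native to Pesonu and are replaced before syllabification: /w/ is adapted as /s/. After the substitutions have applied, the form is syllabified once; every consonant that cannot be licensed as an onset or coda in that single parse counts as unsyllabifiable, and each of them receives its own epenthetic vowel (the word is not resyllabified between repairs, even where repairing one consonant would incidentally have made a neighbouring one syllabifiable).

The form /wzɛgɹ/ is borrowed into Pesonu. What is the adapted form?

szɛguɹu

Substitution: /w/ → /s/, giving /szɛgɹ/.
Syllabifying with onset maximization leaves /g/, /ɹ/ stranded (no codas are permitted; onsets may contain at most 2 consonants).
Each unlicensed consonant becomes the onset of a new syllable: /g/ → /gu/, /ɹ/ → /ɹu/.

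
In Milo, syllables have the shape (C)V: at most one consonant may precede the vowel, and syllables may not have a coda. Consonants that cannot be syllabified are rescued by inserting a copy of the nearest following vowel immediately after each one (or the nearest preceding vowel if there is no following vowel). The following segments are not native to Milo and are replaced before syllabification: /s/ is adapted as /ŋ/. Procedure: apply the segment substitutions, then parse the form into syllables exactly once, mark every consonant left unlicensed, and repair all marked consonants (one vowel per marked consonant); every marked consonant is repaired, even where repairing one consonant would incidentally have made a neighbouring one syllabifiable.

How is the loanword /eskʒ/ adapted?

eŋekeʒe

Substitution: /s/ → /ŋ/, giving /eŋkʒ/.
Under (C)V, the unsyllabifiable consonants are /ŋ/, /k/, /ʒ/ (no codas are permitted; onsets are limited to one consonant).
Epenthesis after each stranded consonant: /ŋ/ → /ŋe/, /k/ → /ke/, /ʒ/ → /ʒe/.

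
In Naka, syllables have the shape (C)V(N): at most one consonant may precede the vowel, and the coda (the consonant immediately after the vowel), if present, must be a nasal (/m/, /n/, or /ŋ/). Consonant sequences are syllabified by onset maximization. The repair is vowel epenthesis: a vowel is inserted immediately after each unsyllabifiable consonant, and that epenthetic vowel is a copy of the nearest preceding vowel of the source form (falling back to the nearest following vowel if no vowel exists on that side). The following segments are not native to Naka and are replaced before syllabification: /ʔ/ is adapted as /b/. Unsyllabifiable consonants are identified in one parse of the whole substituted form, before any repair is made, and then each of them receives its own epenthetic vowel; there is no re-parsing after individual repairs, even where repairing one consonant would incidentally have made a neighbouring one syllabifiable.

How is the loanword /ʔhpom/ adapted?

bohopom

Substitution: /ʔ/ → /b/, giving /bhpom/.
The consonants /b/, /h/ cannot be parsed into a legal (C)V(N) syllable (only a nasal (/m/, /n/, or /ŋ/) is licensed in coda position; onsets are limited to one consonant).
Epenthesis after each stranded consonant: /b/ → /bo/, /h/ → /ho/.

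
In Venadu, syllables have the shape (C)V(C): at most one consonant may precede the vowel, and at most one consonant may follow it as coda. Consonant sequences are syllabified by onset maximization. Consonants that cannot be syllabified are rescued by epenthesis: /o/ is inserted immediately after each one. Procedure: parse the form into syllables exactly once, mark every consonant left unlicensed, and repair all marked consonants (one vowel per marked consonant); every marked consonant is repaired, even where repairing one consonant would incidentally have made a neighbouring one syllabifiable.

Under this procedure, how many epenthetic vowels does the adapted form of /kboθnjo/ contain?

2

The unsyllabifiable consonants are /k/, /n/; each receives one epenthetic vowel.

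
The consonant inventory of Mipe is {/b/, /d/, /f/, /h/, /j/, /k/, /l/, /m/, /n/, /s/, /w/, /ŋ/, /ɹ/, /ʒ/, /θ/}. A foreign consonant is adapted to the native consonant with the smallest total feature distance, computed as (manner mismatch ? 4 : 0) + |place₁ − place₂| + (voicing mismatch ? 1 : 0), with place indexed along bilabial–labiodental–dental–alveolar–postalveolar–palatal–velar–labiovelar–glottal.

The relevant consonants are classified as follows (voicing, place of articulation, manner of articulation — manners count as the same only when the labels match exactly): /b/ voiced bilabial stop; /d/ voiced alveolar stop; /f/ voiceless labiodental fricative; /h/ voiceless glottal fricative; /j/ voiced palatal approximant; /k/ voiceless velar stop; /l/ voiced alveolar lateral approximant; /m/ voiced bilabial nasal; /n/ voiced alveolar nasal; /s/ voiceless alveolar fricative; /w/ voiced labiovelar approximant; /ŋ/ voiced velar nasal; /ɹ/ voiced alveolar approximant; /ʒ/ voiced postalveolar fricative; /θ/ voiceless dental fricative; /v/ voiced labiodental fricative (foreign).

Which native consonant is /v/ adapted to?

f

/f/ is closest: same manner (fricative), place distance 0 (labiodental→labiodental), voicing differs (+1); total 1. Next closest is /θ/ at distance 2.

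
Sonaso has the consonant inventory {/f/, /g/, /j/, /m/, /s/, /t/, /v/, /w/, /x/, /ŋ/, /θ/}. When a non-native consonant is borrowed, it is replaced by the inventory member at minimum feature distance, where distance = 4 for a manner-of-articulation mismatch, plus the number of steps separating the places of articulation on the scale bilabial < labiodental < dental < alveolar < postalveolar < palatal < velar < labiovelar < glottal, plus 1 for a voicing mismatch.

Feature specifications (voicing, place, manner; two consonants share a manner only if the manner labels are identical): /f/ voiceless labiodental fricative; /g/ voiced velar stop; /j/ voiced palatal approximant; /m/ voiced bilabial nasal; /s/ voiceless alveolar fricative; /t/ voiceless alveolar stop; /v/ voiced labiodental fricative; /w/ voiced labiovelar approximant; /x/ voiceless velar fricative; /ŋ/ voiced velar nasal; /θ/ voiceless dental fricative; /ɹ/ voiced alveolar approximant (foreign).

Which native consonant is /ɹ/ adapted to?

/j/ is closest: same manner (approximant), place distance 2 (alveolar→palatal), same voicing; total 2. Next closest is /w/ at distance 4.

j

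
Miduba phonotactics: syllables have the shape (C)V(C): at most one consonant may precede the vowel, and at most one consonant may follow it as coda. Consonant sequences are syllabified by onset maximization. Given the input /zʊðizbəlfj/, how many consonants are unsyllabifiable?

2

The consonants /f/, /j/ cannot be parsed into a legal (C)V(C) syllable (at most one coda consonant is licensed; onsets are limited to one consonant).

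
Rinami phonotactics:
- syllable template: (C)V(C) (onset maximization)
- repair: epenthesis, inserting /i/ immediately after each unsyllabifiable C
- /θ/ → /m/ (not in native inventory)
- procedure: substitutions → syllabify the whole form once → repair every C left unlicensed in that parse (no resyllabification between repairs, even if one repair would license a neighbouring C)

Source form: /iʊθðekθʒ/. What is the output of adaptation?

iʊmðekmiʒi

Substitution: /θ/ → /m/, giving /iʊmðekmʒ/.
Under (C)V(C), the unsyllabifiable consonants are /m/, /ʒ/ (at most one coda consonant is licensed; onsets are limited to one consonant).
Each unlicensed consonant becomes the onset of a new syllable: /m/ → /mi/, /ʒ/ → /ʒi/.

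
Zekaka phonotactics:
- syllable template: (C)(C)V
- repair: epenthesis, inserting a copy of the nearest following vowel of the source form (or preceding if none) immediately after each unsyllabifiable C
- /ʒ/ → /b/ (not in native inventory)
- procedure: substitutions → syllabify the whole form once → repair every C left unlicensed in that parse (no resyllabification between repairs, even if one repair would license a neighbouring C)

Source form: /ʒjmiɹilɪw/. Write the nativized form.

Substitution: /ʒ/ → /b/, giving /bjmiɹilɪw/.
Under (C)(C)V, the unsyllabifiable consonants are /b/, /w/ (no codas are permitted; onsets may contain at most 2 consonants).
Inserting the epenthetic vowel yields /b/ → /bi/, /w/ → /wɪ/.

bijmiɹilɪwɪ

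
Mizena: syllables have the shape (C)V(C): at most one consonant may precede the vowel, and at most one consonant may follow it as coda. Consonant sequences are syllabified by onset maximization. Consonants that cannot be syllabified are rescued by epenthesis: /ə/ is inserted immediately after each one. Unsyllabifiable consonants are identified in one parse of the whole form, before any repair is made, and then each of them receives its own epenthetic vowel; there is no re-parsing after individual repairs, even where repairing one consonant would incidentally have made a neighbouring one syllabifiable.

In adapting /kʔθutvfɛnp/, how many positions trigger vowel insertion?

The unsyllabifiable consonants are /k/, /ʔ/, /v/, /p/; each receives one epenthetic vowel.

4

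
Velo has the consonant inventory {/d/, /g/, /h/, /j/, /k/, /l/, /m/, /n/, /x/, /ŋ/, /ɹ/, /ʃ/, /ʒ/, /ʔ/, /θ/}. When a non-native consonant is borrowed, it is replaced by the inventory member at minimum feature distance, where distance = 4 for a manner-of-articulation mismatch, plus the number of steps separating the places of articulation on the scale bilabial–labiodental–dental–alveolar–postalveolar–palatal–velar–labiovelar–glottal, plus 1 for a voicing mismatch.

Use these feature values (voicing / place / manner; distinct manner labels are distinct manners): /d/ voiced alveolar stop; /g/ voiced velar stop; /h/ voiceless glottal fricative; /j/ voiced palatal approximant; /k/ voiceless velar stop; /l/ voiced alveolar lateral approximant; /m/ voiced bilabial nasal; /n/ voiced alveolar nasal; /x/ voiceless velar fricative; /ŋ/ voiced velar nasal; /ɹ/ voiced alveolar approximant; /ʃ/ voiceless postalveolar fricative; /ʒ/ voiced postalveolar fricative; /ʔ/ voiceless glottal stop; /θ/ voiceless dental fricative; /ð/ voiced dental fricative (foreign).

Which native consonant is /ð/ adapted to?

θ

/θ/ is closest: same manner (fricative), place distance 0 (dental→dental), voicing differs (+1); total 1. Next closest is /ʒ/ at distance 2.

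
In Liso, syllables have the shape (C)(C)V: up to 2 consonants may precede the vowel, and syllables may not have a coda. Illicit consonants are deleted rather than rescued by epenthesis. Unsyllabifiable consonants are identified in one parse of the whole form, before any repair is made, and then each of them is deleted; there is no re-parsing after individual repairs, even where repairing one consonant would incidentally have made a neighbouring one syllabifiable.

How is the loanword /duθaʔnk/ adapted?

duθa

Syllabifying with onset maximization leaves /ʔ/, /n/, /k/ stranded (no codas are permitted; onsets may contain at most 2 consonants).
Deleting the stranded consonants removes /ʔ/, /n/, /k/.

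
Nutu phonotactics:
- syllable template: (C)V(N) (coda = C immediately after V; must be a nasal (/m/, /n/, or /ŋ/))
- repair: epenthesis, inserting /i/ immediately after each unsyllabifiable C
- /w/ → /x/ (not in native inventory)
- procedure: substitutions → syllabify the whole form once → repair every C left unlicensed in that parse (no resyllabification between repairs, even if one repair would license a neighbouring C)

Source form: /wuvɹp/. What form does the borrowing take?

Substitution: /w/ → /x/, giving /xuvɹp/.
The consonants /v/, /ɹ/, /p/ cannot be parsed into a legal (C)V(N) syllable (only a nasal (/m/, /n/, or /ŋ/) is licensed in coda position; onsets are limited to one consonant).
Epenthesis after each stranded consonant: /v/ → /vi/, /ɹ/ → /ɹi/, /p/ → /pi/.

xuviɹipi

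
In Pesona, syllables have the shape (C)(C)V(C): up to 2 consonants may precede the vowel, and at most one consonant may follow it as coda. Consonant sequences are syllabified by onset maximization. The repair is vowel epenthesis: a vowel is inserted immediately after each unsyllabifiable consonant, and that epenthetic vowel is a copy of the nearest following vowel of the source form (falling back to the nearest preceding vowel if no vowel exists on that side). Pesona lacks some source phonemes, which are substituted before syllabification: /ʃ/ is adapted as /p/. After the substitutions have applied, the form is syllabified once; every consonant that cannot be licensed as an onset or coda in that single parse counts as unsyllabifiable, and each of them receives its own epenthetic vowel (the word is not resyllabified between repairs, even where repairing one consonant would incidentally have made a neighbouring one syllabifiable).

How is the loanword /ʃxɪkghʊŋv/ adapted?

Substitution: /ʃ/ → /p/, giving /pxɪkghʊŋv/.
Under (C)(C)V(C), the unsyllabifiable consonants are /v/ (at most one coda consonant is licensed; onsets may contain at most 2 consonants).
Each unlicensed consonant becomes the onset of a new syllable: /v/ → /vʊ/.

pxɪkghʊŋvʊ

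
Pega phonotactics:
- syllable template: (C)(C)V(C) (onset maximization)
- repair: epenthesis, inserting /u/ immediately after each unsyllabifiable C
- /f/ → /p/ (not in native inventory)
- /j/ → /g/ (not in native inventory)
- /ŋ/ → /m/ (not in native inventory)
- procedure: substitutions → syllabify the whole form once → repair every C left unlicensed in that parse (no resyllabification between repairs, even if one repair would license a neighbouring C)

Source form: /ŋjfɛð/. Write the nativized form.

mugpɛð

Substitution: /ŋ/ → /m/, /j/ → /g/, /f/ → /p/, giving /mgpɛð/.
Under (C)(C)V(C), the unsyllabifiable consonants are /m/ (at most one coda consonant is licensed; onsets may contain at most 2 consonants).
Each unlicensed consonant becomes the onset of a new syllable: /m/ → /mu/.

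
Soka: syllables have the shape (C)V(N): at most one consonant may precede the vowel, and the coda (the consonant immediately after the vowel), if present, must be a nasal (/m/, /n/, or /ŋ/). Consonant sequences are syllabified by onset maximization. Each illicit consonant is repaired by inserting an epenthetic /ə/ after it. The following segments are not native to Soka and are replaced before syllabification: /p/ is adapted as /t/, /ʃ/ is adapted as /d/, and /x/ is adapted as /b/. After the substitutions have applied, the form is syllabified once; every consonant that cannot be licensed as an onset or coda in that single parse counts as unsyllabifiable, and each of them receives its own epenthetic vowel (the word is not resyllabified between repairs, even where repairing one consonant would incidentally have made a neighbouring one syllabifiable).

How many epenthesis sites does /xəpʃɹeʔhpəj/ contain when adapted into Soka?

5

After substitution the input is /bətdɹeʔhtəj/.
The unsyllabifiable consonants are /t/, /d/, /ʔ/, /h/, /j/; each receives one epenthetic vowel.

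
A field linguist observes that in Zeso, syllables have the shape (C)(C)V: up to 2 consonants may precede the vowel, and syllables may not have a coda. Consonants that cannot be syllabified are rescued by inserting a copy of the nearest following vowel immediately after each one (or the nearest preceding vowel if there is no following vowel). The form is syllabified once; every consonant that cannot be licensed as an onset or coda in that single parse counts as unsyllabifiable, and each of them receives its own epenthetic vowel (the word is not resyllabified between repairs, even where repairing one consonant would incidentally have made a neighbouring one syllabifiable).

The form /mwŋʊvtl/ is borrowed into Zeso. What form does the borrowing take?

mʊwŋʊvʊtʊlʊ

Under (C)(C)V, the unsyllabifiable consonants are /m/, /v/, /t/, /l/ (no codas are permitted; onsets may contain at most 2 consonants).
Inserting the epenthetic vowel yields /m/ → /mʊ/, /v/ → /vʊ/, /t/ → /tʊ/, /l/ → /lʊ/.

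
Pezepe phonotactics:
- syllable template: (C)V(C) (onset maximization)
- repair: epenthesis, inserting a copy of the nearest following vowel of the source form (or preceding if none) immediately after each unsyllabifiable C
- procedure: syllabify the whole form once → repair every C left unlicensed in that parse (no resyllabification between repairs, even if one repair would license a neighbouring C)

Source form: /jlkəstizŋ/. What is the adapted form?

The consonants /j/, /l/, /ŋ/ cannot be parsed into a legal (C)V(C) syllable (at most one coda consonant is licensed; onsets are limited to one consonant).
Epenthesis after each stranded consonant: /j/ → /jə/, /l/ → /lə/, /ŋ/ → /ŋi/.

jələkəstizŋi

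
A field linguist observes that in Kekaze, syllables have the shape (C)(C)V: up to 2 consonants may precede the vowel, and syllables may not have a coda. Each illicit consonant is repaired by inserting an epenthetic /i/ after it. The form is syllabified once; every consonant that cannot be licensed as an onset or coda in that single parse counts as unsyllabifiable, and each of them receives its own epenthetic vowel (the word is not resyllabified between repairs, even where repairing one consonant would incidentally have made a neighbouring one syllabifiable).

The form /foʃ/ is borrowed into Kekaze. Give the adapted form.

foʃi

Syllabifying with onset maximization leaves /ʃ/ stranded (no codas are permitted; onsets may contain at most 2 consonants).
Inserting the epenthetic vowel yields /ʃ/ → /ʃi/.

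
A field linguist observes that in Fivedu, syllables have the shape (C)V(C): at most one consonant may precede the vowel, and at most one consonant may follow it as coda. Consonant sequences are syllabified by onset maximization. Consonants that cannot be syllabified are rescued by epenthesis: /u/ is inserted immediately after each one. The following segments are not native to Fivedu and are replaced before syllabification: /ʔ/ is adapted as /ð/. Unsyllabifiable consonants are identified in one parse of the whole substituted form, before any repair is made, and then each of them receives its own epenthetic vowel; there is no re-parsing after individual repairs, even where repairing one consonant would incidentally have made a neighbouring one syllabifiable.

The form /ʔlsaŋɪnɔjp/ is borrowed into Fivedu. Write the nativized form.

ðulusaŋɪnɔjpu

Substitution: /ʔ/ → /ð/, giving /ðlsaŋɪnɔjp/.
Under (C)V(C), the unsyllabifiable consonants are /ð/, /l/, /p/ (at most one coda consonant is licensed; onsets are limited to one consonant).
Epenthesis after each stranded consonant: /ð/ → /ðu/, /l/ → /lu/, /p/ → /pu/.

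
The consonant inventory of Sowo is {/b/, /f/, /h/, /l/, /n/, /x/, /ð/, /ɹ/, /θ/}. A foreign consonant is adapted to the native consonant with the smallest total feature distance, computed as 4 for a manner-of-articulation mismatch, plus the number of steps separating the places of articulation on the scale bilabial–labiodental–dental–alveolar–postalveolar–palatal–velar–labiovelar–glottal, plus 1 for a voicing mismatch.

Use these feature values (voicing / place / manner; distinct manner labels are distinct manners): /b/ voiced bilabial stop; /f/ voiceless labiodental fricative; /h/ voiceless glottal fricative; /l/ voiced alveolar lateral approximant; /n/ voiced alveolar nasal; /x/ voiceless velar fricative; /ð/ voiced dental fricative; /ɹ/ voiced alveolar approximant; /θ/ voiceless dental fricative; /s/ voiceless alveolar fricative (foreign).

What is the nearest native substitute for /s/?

θ

/θ/ is closest: same manner (fricative), place distance 1 (alveolar→dental), same voicing; total 1. Next closest is /f/ at distance 2.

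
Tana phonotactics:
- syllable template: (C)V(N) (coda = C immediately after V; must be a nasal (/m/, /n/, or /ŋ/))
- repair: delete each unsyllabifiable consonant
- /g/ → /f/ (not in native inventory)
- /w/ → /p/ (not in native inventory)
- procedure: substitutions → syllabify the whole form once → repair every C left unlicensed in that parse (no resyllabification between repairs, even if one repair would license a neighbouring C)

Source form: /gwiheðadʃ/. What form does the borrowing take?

Substitution: /g/ → /f/, /w/ → /p/, giving /fpiheðadʃ/.
Syllabifying with onset maximization leaves /f/, /d/, /ʃ/ stranded (only a nasal (/m/, /n/, or /ŋ/) is licensed in coda position; onsets are limited to one consonant).
Deletion applies to /f/, /d/, /ʃ/.

piheða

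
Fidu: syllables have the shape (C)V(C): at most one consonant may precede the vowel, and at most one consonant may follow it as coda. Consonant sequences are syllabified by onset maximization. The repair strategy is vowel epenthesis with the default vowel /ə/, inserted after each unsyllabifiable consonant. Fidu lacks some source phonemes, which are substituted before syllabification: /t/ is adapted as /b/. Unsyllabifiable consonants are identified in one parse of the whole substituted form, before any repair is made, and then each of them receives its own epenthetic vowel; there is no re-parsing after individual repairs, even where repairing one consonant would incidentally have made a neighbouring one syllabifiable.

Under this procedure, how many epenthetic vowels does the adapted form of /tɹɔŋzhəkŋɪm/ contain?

2

After substitution the input is /bɹɔŋzhəkŋɪm/.
The unsyllabifiable consonants are /b/, /z/; each receives one epenthetic vowel.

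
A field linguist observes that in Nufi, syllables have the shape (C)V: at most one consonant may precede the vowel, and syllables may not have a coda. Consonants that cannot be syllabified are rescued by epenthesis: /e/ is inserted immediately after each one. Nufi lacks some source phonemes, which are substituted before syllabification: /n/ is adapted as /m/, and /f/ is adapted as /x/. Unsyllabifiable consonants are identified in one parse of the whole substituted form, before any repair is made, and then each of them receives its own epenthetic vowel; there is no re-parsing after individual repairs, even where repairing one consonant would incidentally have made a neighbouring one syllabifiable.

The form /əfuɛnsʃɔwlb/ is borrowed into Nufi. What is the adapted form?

əxuɛmeseʃɔwelebe

Substitution: /f/ → /x/, /n/ → /m/, giving /əxuɛmsʃɔwlb/.
Under (C)V, the unsyllabifiable consonants are /m/, /s/, /w/, /l/, /b/ (no codas are permitted; onsets are limited to one consonant).
Inserting the epenthetic vowel yields /m/ → /me/, /s/ → /se/, /w/ → /we/, /l/ → /le/, /b/ → /be/.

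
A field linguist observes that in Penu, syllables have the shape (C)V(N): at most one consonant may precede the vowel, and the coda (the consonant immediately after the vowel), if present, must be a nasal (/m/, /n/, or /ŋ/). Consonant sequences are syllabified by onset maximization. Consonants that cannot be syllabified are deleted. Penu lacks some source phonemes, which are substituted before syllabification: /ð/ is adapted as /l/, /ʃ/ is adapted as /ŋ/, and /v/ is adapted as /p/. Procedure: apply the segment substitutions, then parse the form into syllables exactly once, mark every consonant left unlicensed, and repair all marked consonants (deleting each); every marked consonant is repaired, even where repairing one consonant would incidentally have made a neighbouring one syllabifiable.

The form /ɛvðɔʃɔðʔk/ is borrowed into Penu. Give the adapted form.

ɛlɔŋɔ

Substitution: /v/ → /p/, /ð/ → /l/, /ʃ/ → /ŋ/, giving /ɛplɔŋɔlʔk/.
Syllabifying with onset maximization leaves /p/, /l/, /ʔ/, /k/ stranded (only a nasal (/m/, /n/, or /ŋ/) is licensed in coda position; onsets are limited to one consonant).
Each unlicensed consonant is deleted: /p/, /l/, /ʔ/, /k/.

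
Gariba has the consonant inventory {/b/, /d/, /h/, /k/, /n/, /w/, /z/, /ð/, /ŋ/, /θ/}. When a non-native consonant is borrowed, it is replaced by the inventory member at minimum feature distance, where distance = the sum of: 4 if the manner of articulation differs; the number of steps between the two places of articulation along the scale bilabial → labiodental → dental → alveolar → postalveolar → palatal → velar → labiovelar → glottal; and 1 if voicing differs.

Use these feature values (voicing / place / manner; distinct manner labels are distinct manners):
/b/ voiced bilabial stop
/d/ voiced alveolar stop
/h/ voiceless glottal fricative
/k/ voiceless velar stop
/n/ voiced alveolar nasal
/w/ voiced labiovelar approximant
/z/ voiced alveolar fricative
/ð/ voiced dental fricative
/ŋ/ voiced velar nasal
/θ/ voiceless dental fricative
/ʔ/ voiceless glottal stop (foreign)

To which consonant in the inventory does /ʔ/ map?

k

/k/ is closest: same manner (stop), place distance 2 (glottal→velar), same voicing; total 2. Next closest is /h/ at distance 4.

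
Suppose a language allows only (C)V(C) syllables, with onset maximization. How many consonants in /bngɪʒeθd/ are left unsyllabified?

3

Under (C)V(C), the unsyllabifiable consonants are /b/, /n/, /d/ (at most one coda consonant is licensed; onsets are limited to one consonant).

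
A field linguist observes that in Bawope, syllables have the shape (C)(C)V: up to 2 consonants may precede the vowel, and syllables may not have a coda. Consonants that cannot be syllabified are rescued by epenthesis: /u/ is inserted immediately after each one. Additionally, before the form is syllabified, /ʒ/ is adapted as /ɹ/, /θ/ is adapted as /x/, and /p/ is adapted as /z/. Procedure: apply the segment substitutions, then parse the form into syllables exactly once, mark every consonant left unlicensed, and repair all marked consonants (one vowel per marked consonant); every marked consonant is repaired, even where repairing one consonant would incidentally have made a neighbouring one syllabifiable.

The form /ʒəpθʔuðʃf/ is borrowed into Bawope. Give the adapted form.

ɹəzuxʔuðuʃufu

Substitution: /ʒ/ → /ɹ/, /p/ → /z/, /θ/ → /x/, giving /ɹəzxʔuðʃf/.
Syllabifying with onset maximization leaves /z/, /ð/, /ʃ/, /f/ stranded (no codas are permitted; onsets may contain at most 2 consonants).
Epenthesis after each stranded consonant: /z/ → /zu/, /ð/ → /ðu/, /ʃ/ → /ʃu/, /f/ → /fu/.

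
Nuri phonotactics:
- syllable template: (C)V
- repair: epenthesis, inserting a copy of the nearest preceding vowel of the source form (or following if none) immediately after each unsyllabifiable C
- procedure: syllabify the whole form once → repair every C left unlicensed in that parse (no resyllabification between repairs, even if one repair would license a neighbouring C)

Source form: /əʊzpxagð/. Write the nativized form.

əʊzʊpʊxagaða

The consonants /z/, /p/, /g/, /ð/ cannot be parsed into a legal (C)V syllable (no codas are permitted; onsets are limited to one consonant).
Epenthesis after each stranded consonant: /z/ → /zʊ/, /p/ → /pʊ/, /g/ → /ga/, /ð/ → /ða/.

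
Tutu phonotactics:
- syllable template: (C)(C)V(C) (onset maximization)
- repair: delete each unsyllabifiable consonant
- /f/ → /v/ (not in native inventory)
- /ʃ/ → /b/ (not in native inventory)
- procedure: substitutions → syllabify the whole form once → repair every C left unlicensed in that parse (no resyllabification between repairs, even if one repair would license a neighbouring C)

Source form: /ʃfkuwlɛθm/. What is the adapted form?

Substitution: /ʃ/ → /b/, /f/ → /v/, giving /bvkuwlɛθm/.
The consonants /b/, /m/ cannot be parsed into a legal (C)(C)V(C) syllable (at most one coda consonant is licensed; onsets may contain at most 2 consonants).
Each unlicensed consonant is deleted: /b/, /m/.

vkuwlɛθ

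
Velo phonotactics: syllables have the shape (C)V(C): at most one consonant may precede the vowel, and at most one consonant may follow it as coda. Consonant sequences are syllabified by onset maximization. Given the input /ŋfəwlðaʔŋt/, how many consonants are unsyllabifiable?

Under (C)V(C), the unsyllabifiable consonants are /ŋ/, /l/, /ŋ/, /t/ (at most one coda consonant is licensed; onsets are limited to one consonant).

4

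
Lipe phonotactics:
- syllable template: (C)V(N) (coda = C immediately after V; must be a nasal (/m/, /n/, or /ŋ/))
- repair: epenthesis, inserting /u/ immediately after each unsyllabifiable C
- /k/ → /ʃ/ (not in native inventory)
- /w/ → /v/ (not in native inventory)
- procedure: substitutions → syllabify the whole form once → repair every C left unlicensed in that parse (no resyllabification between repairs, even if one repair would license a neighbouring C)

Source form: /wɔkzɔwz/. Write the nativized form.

Substitution: /w/ → /v/, /k/ → /ʃ/, giving /vɔʃzɔvz/.
Syllabifying with onset maximization leaves /ʃ/, /v/, /z/ stranded (only a nasal (/m/, /n/, or /ŋ/) is licensed in coda position; onsets are limited to one consonant).
Each unlicensed consonant becomes the onset of a new syllable: /ʃ/ → /ʃu/, /v/ → /vu/, /z/ → /zu/.

vɔʃuzɔvuzu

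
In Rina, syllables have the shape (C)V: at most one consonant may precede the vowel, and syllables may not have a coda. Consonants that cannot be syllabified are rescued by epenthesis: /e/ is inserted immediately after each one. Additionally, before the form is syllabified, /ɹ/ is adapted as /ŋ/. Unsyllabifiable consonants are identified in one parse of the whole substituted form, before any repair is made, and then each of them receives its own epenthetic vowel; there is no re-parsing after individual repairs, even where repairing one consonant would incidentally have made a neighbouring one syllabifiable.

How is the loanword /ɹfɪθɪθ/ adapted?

Substitution: /ɹ/ → /ŋ/, giving /ŋfɪθɪθ/.
Under (C)V, the unsyllabifiable consonants are /ŋ/, /θ/ (no codas are permitted; onsets are limited to one consonant).
Epenthesis after each stranded consonant: /ŋ/ → /ŋe/, /θ/ → /θe/.

ŋefɪθɪθe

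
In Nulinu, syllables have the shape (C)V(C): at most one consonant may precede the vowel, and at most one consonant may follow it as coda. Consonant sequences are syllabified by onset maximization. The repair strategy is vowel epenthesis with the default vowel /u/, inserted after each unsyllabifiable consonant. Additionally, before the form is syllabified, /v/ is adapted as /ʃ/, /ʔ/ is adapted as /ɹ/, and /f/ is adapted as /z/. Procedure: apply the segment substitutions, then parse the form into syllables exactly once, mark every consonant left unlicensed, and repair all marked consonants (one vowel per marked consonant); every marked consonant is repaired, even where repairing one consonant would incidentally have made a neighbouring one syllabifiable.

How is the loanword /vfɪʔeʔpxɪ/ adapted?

ʃuzɪɹeɹpuxɪ

Substitution: /v/ → /ʃ/, /f/ → /z/, /ʔ/ → /ɹ/, giving /ʃzɪɹeɹpxɪ/.
The consonants /ʃ/, /p/ cannot be parsed into a legal (C)V(C) syllable (at most one coda consonant is licensed; onsets are limited to one consonant).
Inserting the epenthetic vowel yields /ʃ/ → /ʃu/, /p/ → /pu/.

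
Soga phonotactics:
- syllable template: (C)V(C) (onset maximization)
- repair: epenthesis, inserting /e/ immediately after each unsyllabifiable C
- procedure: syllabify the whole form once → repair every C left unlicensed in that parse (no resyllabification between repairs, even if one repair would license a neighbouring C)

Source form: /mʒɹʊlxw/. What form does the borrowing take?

meʒeɹʊlxewe

Syllabifying with onset maximization leaves /m/, /ʒ/, /x/, /w/ stranded (at most one coda consonant is licensed; onsets are limited to one consonant).
Epenthesis after each stranded consonant: /m/ → /me/, /ʒ/ → /ʒe/, /x/ → /xe/, /w/ → /we/.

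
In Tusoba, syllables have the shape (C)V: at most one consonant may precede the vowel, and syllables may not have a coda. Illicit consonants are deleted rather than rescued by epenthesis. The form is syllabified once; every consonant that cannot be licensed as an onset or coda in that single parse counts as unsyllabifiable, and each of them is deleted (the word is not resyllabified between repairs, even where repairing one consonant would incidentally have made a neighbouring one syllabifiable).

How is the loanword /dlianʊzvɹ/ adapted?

lianʊ

Under (C)V, the unsyllabifiable consonants are /d/, /z/, /v/, /ɹ/ (no codas are permitted; onsets are limited to one consonant).
Each unlicensed consonant is deleted: /d/, /z/, /v/, /ɹ/.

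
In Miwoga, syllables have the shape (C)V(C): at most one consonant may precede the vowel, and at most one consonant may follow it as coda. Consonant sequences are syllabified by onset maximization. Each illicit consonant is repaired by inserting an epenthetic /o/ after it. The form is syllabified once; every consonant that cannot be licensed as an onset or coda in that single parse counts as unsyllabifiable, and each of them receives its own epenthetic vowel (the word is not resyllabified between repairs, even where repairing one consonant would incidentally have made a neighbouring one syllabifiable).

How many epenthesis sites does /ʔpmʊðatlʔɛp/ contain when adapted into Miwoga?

The unsyllabifiable consonants are /ʔ/, /p/, /l/; each receives one epenthetic vowel.

3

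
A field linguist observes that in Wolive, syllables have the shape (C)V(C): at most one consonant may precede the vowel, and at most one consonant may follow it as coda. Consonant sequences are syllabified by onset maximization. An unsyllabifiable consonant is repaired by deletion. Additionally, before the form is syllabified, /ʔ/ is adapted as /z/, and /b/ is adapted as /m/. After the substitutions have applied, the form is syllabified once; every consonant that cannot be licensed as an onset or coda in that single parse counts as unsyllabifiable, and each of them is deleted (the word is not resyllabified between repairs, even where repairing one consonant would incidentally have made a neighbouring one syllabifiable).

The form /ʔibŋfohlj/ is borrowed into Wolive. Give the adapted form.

Substitution: /ʔ/ → /z/, /b/ → /m/, giving /zimŋfohlj/.
Syllabifying with onset maximization leaves /ŋ/, /l/, /j/ stranded (at most one coda consonant is licensed; onsets are limited to one consonant).
Each unlicensed consonant is deleted: /ŋ/, /l/, /j/.

zimfoh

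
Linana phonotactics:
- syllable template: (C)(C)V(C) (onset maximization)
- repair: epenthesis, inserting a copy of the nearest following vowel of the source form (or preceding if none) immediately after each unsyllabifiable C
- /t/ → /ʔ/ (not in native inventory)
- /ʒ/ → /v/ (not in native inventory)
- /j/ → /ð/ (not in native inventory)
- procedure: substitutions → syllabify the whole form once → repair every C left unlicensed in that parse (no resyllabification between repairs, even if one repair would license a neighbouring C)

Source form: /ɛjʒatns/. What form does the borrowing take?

ɛðvaʔnasa

Substitution: /j/ → /ð/, /ʒ/ → /v/, /t/ → /ʔ/, giving /ɛðvaʔns/.
The consonants /n/, /s/ cannot be parsed into a legal (C)(C)V(C) syllable (at most one coda consonant is licensed; onsets may contain at most 2 consonants).
Inserting the epenthetic vowel yields /n/ → /na/, /s/ → /sa/.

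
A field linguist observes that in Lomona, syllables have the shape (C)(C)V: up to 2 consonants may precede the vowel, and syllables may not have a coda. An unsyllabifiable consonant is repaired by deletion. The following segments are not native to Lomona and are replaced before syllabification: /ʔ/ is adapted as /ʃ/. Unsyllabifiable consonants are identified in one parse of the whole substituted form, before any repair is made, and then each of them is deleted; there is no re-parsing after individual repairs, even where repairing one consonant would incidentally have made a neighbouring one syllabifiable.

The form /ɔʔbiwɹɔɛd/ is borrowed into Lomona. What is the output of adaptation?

ɔʃbiwɹɔɛ

Substitution: /ʔ/ → /ʃ/, giving /ɔʃbiwɹɔɛd/.
Syllabifying with onset maximization leaves /d/ stranded (no codas are permitted; onsets may contain at most 2 consonants).
Each unlicensed consonant is deleted: /d/.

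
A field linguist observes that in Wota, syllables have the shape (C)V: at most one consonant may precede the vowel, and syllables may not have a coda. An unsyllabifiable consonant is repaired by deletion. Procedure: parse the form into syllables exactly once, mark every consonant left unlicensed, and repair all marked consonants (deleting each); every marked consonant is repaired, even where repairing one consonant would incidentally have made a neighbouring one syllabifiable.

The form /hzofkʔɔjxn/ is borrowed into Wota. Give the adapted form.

zoʔɔ

Syllabifying with onset maximization leaves /h/, /f/, /k/, /j/, /x/, /n/ stranded (no codas are permitted; onsets are limited to one consonant).
Each unlicensed consonant is deleted: /h/, /f/, /k/, /j/, /x/, /n/.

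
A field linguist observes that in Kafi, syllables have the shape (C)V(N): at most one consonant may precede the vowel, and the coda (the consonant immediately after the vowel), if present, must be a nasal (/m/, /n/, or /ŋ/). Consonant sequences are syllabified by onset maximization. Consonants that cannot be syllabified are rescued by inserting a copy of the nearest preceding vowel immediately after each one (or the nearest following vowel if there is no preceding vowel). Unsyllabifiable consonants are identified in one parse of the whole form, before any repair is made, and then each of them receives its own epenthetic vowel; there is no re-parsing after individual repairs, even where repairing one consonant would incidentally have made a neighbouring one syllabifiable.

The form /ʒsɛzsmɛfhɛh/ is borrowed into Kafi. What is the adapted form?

ʒɛsɛzɛsɛmɛfɛhɛhɛ

Under (C)V(N), the unsyllabifiable consonants are /ʒ/, /z/, /s/, /f/, /h/ (only a nasal (/m/, /n/, or /ŋ/) is licensed in coda position; onsets are limited to one consonant).
Each unlicensed consonant becomes the onset of a new syllable: /ʒ/ → /ʒɛ/, /z/ → /zɛ/, /s/ → /sɛ/, /f/ → /fɛ/, /h/ → /hɛ/.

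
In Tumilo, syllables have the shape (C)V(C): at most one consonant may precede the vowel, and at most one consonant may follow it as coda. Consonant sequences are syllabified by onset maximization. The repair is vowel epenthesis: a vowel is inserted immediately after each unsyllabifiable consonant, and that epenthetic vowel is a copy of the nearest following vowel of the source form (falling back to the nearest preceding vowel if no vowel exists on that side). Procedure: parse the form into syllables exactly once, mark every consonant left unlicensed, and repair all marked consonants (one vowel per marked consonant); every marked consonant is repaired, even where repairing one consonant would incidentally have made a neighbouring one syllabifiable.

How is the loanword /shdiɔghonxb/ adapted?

sihidiɔghonxobo

Syllabifying with onset maximization leaves /s/, /h/, /x/, /b/ stranded (at most one coda consonant is licensed; onsets are limited to one consonant).
Inserting the epenthetic vowel yields /s/ → /si/, /h/ → /hi/, /x/ → /xo/, /b/ → /bo/.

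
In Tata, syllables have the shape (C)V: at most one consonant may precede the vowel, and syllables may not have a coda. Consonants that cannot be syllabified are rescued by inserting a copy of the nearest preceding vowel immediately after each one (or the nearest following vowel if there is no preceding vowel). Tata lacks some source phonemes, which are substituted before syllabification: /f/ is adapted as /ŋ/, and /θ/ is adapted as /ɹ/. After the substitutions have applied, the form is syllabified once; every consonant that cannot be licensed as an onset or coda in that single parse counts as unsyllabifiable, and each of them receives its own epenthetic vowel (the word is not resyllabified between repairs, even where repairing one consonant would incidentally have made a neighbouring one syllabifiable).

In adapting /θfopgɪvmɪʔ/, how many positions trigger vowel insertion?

4

After substitution the input is /ɹŋopgɪvmɪʔ/.
The unsyllabifiable consonants are /ɹ/, /p/, /v/, /ʔ/; each receives one epenthetic vowel.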